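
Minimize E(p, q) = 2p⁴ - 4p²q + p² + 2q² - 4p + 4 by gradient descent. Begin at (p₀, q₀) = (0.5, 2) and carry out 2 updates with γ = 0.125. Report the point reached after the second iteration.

(-1.578125, 2.09375)

∇E = (8p³ - 8pq + 2p - 4, -4p² + 4q)
(p₁, q₁) = (0.5, 2) − 0.125·(-10, 7) = (1.75, 1.125)
(p₂, q₂) = (1.75, 1.125) − 0.125·(26.625, -7.75) = (-1.578125, 2.09375)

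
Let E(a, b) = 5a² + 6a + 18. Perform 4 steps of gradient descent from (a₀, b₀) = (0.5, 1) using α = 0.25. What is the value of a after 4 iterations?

4.96875

∇E = (10a + 6, 0)
Step 1: at (0.5, 1), ∇E = (11, 0) → (0.5, 1) − 0.25·(11, 0) = (-2.25, 1)
Step 2: at (-2.25, 1), ∇E = (-16.5, 0) → (-2.25, 1) − 0.25·(-16.5, 0) = (1.875, 1)
Step 3: at (1.875, 1), ∇E = (24.75, 0) → (1.875, 1) − 0.25·(24.75, 0) = (-4.3125, 1)
Step 4: at (-4.3125, 1), ∇E = (-37.125, 0) → (-4.3125, 1) − 0.25·(-37.125, 0) = (4.96875, 1)
a = 4.96875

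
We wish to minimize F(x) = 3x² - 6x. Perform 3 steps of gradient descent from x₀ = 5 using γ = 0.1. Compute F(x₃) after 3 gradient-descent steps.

-2.803392

F′(x) = 6x - 6
Step 1: F′(5) = 24; x₁ = 5 − 0.1·24 = 2.6
Step 2: F′(2.6) = 9.6; x₂ = 2.6 − 0.1·9.6 = 1.64
Step 3: F′(1.64) = 3.84; x₃ = 1.64 − 0.1·3.84 = 1.256
F(1.256) = -2.803392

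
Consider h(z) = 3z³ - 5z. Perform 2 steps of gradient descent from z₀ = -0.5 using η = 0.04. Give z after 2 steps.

h′(z) = 9z² - 5
z₁ = -0.5 − 0.04·(-2.75) = -0.39
z₂ = -0.39 − 0.04·(-3.6311) = -0.244756

-0.244756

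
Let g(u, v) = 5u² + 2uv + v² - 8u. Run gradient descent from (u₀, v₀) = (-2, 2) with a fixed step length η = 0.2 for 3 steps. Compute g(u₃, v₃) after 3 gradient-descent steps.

41.879552

∇g = (10u + 2v - 8, 2u + 2v)
(u₁, v₁) = (-2, 2) − 0.2·(-24, 0) = (2.8, 2)
(u₂, v₂) = (2.8, 2) − 0.2·(24, 9.6) = (-2, 0.08)
(u₃, v₃) = (-2, 0.08) − 0.2·(-27.84, -3.84) = (3.568, 0.848)
g(3.568, 0.848) = 41.879552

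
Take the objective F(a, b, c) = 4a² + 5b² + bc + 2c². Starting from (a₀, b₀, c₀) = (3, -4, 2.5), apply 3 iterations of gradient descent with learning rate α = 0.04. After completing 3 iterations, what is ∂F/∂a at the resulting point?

∇F = (8a, 10b + c, b + 4c)
Step 1: at (3, -4, 2.5), ∇F = (24, -37.5, 6) → (3, -4, 2.5) − 0.04·(24, -37.5, 6) = (2.04, -2.5, 2.26)
Step 2: at (2.04, -2.5, 2.26), ∇F = (16.32, -22.74, 6.54) → (2.04, -2.5, 2.26) − 0.04·(16.32, -22.74, 6.54) = (1.3872, -1.5904, 1.9984)
Step 3: at (1.3872, -1.5904, 1.9984), ∇F = (11.0976, -13.9056, 6.4032) → (1.3872, -1.5904, 1.9984) − 0.04·(11.0976, -13.9056, 6.4032) = (0.943296, -1.034176, 1.742272)
∂F/∂a at (0.943296, -1.034176, 1.742272) = 7.546368

7.546368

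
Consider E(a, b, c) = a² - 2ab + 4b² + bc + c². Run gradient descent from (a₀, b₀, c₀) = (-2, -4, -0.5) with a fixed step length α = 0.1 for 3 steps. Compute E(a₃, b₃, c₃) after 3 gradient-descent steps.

∇E = (2a - 2b, -2a + 8b + c, b + 2c)
Step 1: at (-2, -4, -0.5), ∇E = (4, -28.5, -5) → (-2, -4, -0.5) − 0.1·(4, -28.5, -5) = (-2.4, -1.15, 0)
Step 2: at (-2.4, -1.15, 0), ∇E = (-2.5, -4.4, -1.15) → (-2.4, -1.15, 0) − 0.1·(-2.5, -4.4, -1.15) = (-2.15, -0.71, 0.115)
Step 3: at (-2.15, -0.71, 0.115), ∇E = (-2.88, -1.265, -0.48) → (-2.15, -0.71, 0.115) − 0.1·(-2.88, -1.265, -0.48) = (-1.862, -0.5835, 0.163)
E(-1.862, -0.5835, 0.163) = 2.5874375

2.5874375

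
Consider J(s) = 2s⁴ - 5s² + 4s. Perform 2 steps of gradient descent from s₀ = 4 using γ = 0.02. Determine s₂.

20.20745728

J′(s) = 8s³ - 10s + 4
Step 1: J′(4) = 476; s₁ = 4 − 0.02·476 = -5.52
Step 2: J′(-5.52) = -1286.372864; s₂ = -5.52 − 0.02·(-1286.372864) = 20.20745728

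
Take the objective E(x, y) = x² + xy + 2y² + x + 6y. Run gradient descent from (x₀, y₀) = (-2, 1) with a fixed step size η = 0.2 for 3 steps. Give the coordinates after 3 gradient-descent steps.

(-0.624, -1.192)

∇E = (2x + y + 1, x + 4y + 6)
(x₁, y₁) = (-2, 1) − 0.2·(-2, 8) = (-1.6, -0.6)
(x₂, y₂) = (-1.6, -0.6) − 0.2·(-2.8, 2) = (-1.04, -1)
(x₃, y₃) = (-1.04, -1) − 0.2·(-2.08, 0.96) = (-0.624, -1.192)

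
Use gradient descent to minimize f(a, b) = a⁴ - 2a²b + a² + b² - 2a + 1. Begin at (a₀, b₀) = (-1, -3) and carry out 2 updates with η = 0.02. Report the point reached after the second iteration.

(-0.3824, -2.712)

∇f = (4a³ - 4ab + 2a - 2, -2a² + 2b)
Step 1: at (-1, -3), ∇f = (-20, -8) → (-1, -3) − 0.02·(-20, -8) = (-0.6, -2.84)
Step 2: at (-0.6, -2.84), ∇f = (-10.88, -6.4) → (-0.6, -2.84) − 0.02·(-10.88, -6.4) = (-0.3824, -2.712)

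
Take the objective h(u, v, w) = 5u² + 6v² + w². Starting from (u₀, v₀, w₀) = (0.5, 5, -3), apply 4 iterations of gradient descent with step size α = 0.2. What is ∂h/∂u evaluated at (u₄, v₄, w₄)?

∇h = (10u, 12v, 2w)
Step 1: at (0.5, 5, -3), ∇h = (5, 60, -6) → (0.5, 5, -3) − 0.2·(5, 60, -6) = (-0.5, -7, -1.8)
Step 2: at (-0.5, -7, -1.8), ∇h = (-5, -84, -3.6) → (-0.5, -7, -1.8) − 0.2·(-5, -84, -3.6) = (0.5, 9.8, -1.08)
Step 3: at (0.5, 9.8, -1.08), ∇h = (5, 117.6, -2.16) → (0.5, 9.8, -1.08) − 0.2·(5, 117.6, -2.16) = (-0.5, -13.72, -0.648)
Step 4: at (-0.5, -13.72, -0.648), ∇h = (-5, -164.64, -1.296) → (-0.5, -13.72, -0.648) − 0.2·(-5, -164.64, -1.296) = (0.5, 19.208, -0.3888)
∂h/∂u at (0.5, 19.208, -0.3888) = 5

5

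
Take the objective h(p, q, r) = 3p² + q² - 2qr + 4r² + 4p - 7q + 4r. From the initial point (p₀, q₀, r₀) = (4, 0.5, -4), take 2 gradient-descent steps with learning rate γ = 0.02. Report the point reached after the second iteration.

∇h = (6p + 4, 2q - 2r - 7, -2q + 8r + 4)
(p₁, q₁, r₁) = (4, 0.5, -4) − 0.02·(28, 2, -29) = (3.44, 0.46, -3.42)
(p₂, q₂, r₂) = (3.44, 0.46, -3.42) − 0.02·(24.64, 0.76, -24.28) = (2.9472, 0.4448, -2.9344)

(2.9472, 0.4448, -2.9344)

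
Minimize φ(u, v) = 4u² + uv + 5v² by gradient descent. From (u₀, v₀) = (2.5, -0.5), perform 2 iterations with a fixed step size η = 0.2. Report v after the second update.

∇φ = (8u + v, u + 10v)
Step 1: at (2.5, -0.5), ∇φ = (19.5, -2.5) → (2.5, -0.5) − 0.2·(19.5, -2.5) = (-1.4, 0)
Step 2: at (-1.4, 0), ∇φ = (-11.2, -1.4) → (-1.4, 0) − 0.2·(-11.2, -1.4) = (0.84, 0.28)
v = 0.28

0.28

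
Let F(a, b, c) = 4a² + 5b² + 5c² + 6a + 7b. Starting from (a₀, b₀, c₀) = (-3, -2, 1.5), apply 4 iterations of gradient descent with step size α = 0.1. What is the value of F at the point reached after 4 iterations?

-4.69994816

∇F = (8a + 6, 10b + 7, 10c)
Step 1: at (-3, -2, 1.5), ∇F = (-18, -13, 15) → (-3, -2, 1.5) − 0.1·(-18, -13, 15) = (-1.2, -0.7, 0)
Step 2: at (-1.2, -0.7, 0), ∇F = (-3.6, 0, 0) → (-1.2, -0.7, 0) − 0.1·(-3.6, 0, 0) = (-0.84, -0.7, 0)
Step 3: at (-0.84, -0.7, 0), ∇F = (-0.72, 0, 0) → (-0.84, -0.7, 0) − 0.1·(-0.72, 0, 0) = (-0.768, -0.7, 0)
Step 4: at (-0.768, -0.7, 0), ∇F = (-0.144, 0, 0) → (-0.768, -0.7, 0) − 0.1·(-0.144, 0, 0) = (-0.7536, -0.7, 0)
F(-0.7536, -0.7, 0) = -4.69994816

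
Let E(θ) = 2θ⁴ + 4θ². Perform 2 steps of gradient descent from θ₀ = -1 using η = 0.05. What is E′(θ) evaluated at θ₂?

-0.947147309056

E′(θ) = 8θ³ + 8θ
θ₁ = -1 − 0.05·(-16) = -0.2
θ₂ = -0.2 − 0.05·(-1.664) = -0.1168
E′(θ) at (-0.1168) = -0.947147309056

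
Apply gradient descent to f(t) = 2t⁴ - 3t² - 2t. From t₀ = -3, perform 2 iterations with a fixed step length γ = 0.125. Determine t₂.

f′(t) = 8t³ - 6t - 2
Step 1: f′(-3) = -200; t₁ = -3 − 0.125·(-200) = 22
Step 2: f′(22) = 85050; t₂ = 22 − 0.125·85050 = -10609.25

-10609.25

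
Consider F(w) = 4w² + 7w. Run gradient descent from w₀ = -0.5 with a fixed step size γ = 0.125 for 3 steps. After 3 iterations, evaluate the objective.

F′(w) = 8w + 7
Step 1: F′(-0.5) = 3; w₁ = -0.5 − 0.125·3 = -0.875
Step 2: F′(-0.875) = 0; w₂ = -0.875 − 0.125·0 = -0.875
Step 3: F′(-0.875) = 0; w₃ = -0.875 − 0.125·0 = -0.875
F(-0.875) = -3.0625

-3.0625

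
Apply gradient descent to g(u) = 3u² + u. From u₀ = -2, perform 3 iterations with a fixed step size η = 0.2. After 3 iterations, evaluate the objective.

-0.082688

g′(u) = 6u + 1
Step 1: g′(-2) = -11; u₁ = -2 − 0.2·(-11) = 0.2
Step 2: g′(0.2) = 2.2; u₂ = 0.2 − 0.2·2.2 = -0.24
Step 3: g′(-0.24) = -0.44; u₃ = -0.24 − 0.2·(-0.44) = -0.152
g(-0.152) = -0.082688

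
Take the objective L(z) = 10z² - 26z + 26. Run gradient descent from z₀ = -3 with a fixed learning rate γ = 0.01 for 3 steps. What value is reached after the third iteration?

L′(z) = 20z - 26
Step 1: L′(-3) = -86; z₁ = -3 − 0.01·(-86) = -2.14
Step 2: L′(-2.14) = -68.8; z₂ = -2.14 − 0.01·(-68.8) = -1.452
Step 3: L′(-1.452) = -55.04; z₃ = -1.452 − 0.01·(-55.04) = -0.9016

-0.9016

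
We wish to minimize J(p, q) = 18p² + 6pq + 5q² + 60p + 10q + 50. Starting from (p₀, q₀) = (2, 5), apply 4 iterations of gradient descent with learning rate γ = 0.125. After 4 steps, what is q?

∇J = (36p + 6q + 60, 6p + 10q + 10)
Step 1: at (2, 5), ∇J = (162, 72) → (2, 5) − 0.125·(162, 72) = (-18.25, -4)
Step 2: at (-18.25, -4), ∇J = (-621, -139.5) → (-18.25, -4) − 0.125·(-621, -139.5) = (59.375, 13.4375)
Step 3: at (59.375, 13.4375), ∇J = (2278.125, 500.625) → (59.375, 13.4375) − 0.125·(2278.125, 500.625) = (-225.390625, -49.140625)
Step 4: at (-225.390625, -49.140625), ∇J = (-8348.90625, -1833.75) → (-225.390625, -49.140625) − 0.125·(-8348.90625, -1833.75) = (818.22265625, 180.078125)
q = 180.078125

180.078125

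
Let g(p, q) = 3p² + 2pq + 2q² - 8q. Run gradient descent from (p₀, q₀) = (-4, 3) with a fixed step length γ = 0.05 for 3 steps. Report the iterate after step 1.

(-3.1, 3.2)

∇g = (6p + 2q, 2p + 4q - 8)
Step 1: at (-4, 3), ∇g = (-18, -4) → (-4, 3) − 0.05·(-18, -4) = (-3.1, 3.2)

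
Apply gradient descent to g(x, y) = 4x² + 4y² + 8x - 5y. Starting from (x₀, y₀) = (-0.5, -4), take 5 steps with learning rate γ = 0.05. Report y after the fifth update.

∇g = (8x + 8, 8y - 5)
(x₁, y₁) = (-0.5, -4) − 0.05·(4, -37) = (-0.7, -2.15)
(x₂, y₂) = (-0.7, -2.15) − 0.05·(2.4, -22.2) = (-0.82, -1.04)
(x₃, y₃) = (-0.82, -1.04) − 0.05·(1.44, -13.32) = (-0.892, -0.374)
(x₄, y₄) = (-0.892, -0.374) − 0.05·(0.864, -7.992) = (-0.9352, 0.0256)
(x₅, y₅) = (-0.9352, 0.0256) − 0.05·(0.5184, -4.7952) = (-0.96112, 0.26536)
y = 0.26536

0.26536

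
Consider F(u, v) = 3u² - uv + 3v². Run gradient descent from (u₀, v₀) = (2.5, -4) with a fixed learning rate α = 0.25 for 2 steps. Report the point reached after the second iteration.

∇F = (6u - v, -u + 6v)
Step 1: at (2.5, -4), ∇F = (19, -26.5) → (2.5, -4) − 0.25·(19, -26.5) = (-2.25, 2.625)
Step 2: at (-2.25, 2.625), ∇F = (-16.125, 18) → (-2.25, 2.625) − 0.25·(-16.125, 18) = (1.78125, -1.875)

(1.78125, -1.875)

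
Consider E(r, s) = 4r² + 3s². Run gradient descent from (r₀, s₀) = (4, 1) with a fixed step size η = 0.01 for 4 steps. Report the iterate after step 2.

∇E = (8r, 6s)
(r₁, s₁) = (4, 1) − 0.01·(32, 6) = (3.68, 0.94)
(r₂, s₂) = (3.68, 0.94) − 0.01·(29.44, 5.64) = (3.3856, 0.8836)

(3.3856, 0.8836)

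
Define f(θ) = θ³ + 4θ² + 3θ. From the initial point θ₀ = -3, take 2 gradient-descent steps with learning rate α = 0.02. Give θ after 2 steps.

f′(θ) = 3θ² + 8θ + 3
Step 1: f′(-3) = 6; θ₁ = -3 − 0.02·6 = -3.12
Step 2: f′(-3.12) = 7.2432; θ₂ = -3.12 − 0.02·7.2432 = -3.264864

-3.264864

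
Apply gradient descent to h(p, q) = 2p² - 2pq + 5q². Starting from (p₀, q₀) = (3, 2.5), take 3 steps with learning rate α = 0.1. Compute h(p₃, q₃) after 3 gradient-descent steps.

1.822928

∇h = (4p - 2q, -2p + 10q)
Step 1: at (3, 2.5), ∇h = (7, 19) → (3, 2.5) − 0.1·(7, 19) = (2.3, 0.6)
Step 2: at (2.3, 0.6), ∇h = (8, 1.4) → (2.3, 0.6) − 0.1·(8, 1.4) = (1.5, 0.46)
Step 3: at (1.5, 0.46), ∇h = (5.08, 1.6) → (1.5, 0.46) − 0.1·(5.08, 1.6) = (0.992, 0.3)
h(0.992, 0.3) = 1.822928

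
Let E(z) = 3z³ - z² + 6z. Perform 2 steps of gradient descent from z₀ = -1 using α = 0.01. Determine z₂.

E′(z) = 9z² - 2z + 6
z₁ = -1 − 0.01·17 = -1.17
z₂ = -1.17 − 0.01·20.6601 = -1.376601

-1.376601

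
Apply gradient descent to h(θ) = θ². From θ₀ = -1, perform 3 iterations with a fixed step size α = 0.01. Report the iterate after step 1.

-0.98

h′(θ) = 2θ
Step 1: h′(-1) = -2; θ₁ = -1 − 0.01·(-2) = -0.98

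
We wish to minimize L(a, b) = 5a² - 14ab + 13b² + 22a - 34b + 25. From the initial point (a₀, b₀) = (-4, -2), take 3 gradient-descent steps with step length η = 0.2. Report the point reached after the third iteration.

∇L = (10a - 14b + 22, -14a + 26b - 34)
Step 1: at (-4, -2), ∇L = (10, -30) → (-4, -2) − 0.2·(10, -30) = (-6, 4)
Step 2: at (-6, 4), ∇L = (-94, 154) → (-6, 4) − 0.2·(-94, 154) = (12.8, -26.8)
Step 3: at (12.8, -26.8), ∇L = (525.2, -910) → (12.8, -26.8) − 0.2·(525.2, -910) = (-92.24, 155.2)

(-92.24, 155.2)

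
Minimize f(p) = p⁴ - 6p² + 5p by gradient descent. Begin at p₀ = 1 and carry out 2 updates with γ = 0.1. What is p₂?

f′(p) = 4p³ - 12p + 5
Step 1: f′(1) = -3; p₁ = 1 − 0.1·(-3) = 1.3
Step 2: f′(1.3) = -1.812; p₂ = 1.3 − 0.1·(-1.812) = 1.4812

1.4812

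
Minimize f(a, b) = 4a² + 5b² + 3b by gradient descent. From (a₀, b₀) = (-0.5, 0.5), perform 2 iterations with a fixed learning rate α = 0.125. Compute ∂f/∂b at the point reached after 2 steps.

0.5

∇f = (8a, 10b + 3)
Step 1: at (-0.5, 0.5), ∇f = (-4, 8) → (-0.5, 0.5) − 0.125·(-4, 8) = (0, -0.5)
Step 2: at (0, -0.5), ∇f = (0, -2) → (0, -0.5) − 0.125·(0, -2) = (0, -0.25)
∂f/∂b at (0, -0.25) = 0.5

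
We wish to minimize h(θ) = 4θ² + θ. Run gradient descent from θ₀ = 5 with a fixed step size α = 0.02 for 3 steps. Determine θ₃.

h′(θ) = 8θ + 1
Step 1: h′(5) = 41; θ₁ = 5 − 0.02·41 = 4.18
Step 2: h′(4.18) = 34.44; θ₂ = 4.18 − 0.02·34.44 = 3.4912
Step 3: h′(3.4912) = 28.9296; θ₃ = 3.4912 − 0.02·28.9296 = 2.912608

2.912608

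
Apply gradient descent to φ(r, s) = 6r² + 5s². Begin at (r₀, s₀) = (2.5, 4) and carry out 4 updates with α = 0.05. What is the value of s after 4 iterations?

0.25

∇φ = (12r, 10s)
(r₁, s₁) = (2.5, 4) − 0.05·(30, 40) = (1, 2)
(r₂, s₂) = (1, 2) − 0.05·(12, 20) = (0.4, 1)
(r₃, s₃) = (0.4, 1) − 0.05·(4.8, 10) = (0.16, 0.5)
(r₄, s₄) = (0.16, 0.5) − 0.05·(1.92, 5) = (0.064, 0.25)
s = 0.25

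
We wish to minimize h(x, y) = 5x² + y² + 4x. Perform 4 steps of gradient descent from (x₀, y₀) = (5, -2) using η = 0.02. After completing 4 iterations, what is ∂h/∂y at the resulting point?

∇h = (10x + 4, 2y)
Step 1: at (5, -2), ∇h = (54, -4) → (5, -2) − 0.02·(54, -4) = (3.92, -1.92)
Step 2: at (3.92, -1.92), ∇h = (43.2, -3.84) → (3.92, -1.92) − 0.02·(43.2, -3.84) = (3.056, -1.8432)
Step 3: at (3.056, -1.8432), ∇h = (34.56, -3.6864) → (3.056, -1.8432) − 0.02·(34.56, -3.6864) = (2.3648, -1.769472)
Step 4: at (2.3648, -1.769472), ∇h = (27.648, -3.538944) → (2.3648, -1.769472) − 0.02·(27.648, -3.538944) = (1.81184, -1.69869312)
∂h/∂y at (1.81184, -1.69869312) = -3.39738624

-3.39738624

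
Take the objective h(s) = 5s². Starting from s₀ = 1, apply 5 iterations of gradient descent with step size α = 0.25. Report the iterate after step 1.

h′(s) = 10s
s₁ = 1 − 0.25·10 = -1.5

-1.5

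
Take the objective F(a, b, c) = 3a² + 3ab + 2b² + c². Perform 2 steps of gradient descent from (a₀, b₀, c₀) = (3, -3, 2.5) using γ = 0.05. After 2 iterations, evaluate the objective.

∇F = (6a + 3b, 3a + 4b, 2c)
(a₁, b₁, c₁) = (3, -3, 2.5) − 0.05·(9, -3, 5) = (2.55, -2.85, 2.25)
(a₂, b₂, c₂) = (2.55, -2.85, 2.25) − 0.05·(6.75, -3.75, 4.5) = (2.2125, -2.6625, 2.025)
F(2.2125, -2.6625, 2.025) = 15.2915625

15.2915625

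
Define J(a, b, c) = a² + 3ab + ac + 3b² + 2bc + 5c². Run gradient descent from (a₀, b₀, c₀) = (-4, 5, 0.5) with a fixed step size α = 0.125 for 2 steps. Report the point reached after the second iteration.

(-4.578125, 2.7265625, 0.1796875)

∇J = (2a + 3b + c, 3a + 6b + 2c, a + 2b + 10c)
Step 1: at (-4, 5, 0.5), ∇J = (7.5, 19, 11) → (-4, 5, 0.5) − 0.125·(7.5, 19, 11) = (-4.9375, 2.625, -0.875)
Step 2: at (-4.9375, 2.625, -0.875), ∇J = (-2.875, -0.8125, -8.4375) → (-4.9375, 2.625, -0.875) − 0.125·(-2.875, -0.8125, -8.4375) = (-4.578125, 2.7265625, 0.1796875)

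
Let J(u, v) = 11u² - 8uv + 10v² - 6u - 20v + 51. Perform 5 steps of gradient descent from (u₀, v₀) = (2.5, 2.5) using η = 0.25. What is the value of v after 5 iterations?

∇J = (22u - 8v - 6, -8u + 20v - 20)
(u₁, v₁) = (2.5, 2.5) − 0.25·(29, 10) = (-4.75, 0)
(u₂, v₂) = (-4.75, 0) − 0.25·(-110.5, 18) = (22.875, -4.5)
(u₃, v₃) = (22.875, -4.5) − 0.25·(533.25, -293) = (-110.4375, 68.75)
(u₄, v₄) = (-110.4375, 68.75) − 0.25·(-2985.625, 2238.5) = (635.96875, -490.875)
(u₅, v₅) = (635.96875, -490.875) − 0.25·(17912.3125, -14925.25) = (-3842.109375, 3240.4375)
v = 3240.4375

3240.4375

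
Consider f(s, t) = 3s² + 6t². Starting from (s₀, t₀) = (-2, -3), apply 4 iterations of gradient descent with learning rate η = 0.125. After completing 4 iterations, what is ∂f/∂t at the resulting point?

-2.25

∇f = (6s, 12t)
(s₁, t₁) = (-2, -3) − 0.125·(-12, -36) = (-0.5, 1.5)
(s₂, t₂) = (-0.5, 1.5) − 0.125·(-3, 18) = (-0.125, -0.75)
(s₃, t₃) = (-0.125, -0.75) − 0.125·(-0.75, -9) = (-0.03125, 0.375)
(s₄, t₄) = (-0.03125, 0.375) − 0.125·(-0.1875, 4.5) = (-0.0078125, -0.1875)
∂f/∂t at (-0.0078125, -0.1875) = -2.25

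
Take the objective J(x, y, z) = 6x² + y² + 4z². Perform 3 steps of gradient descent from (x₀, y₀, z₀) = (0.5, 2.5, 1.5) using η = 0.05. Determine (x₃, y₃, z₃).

(0.032, 1.8225, 0.324)

∇J = (12x, 2y, 8z)
(x₁, y₁, z₁) = (0.5, 2.5, 1.5) − 0.05·(6, 5, 12) = (0.2, 2.25, 0.9)
(x₂, y₂, z₂) = (0.2, 2.25, 0.9) − 0.05·(2.4, 4.5, 7.2) = (0.08, 2.025, 0.54)
(x₃, y₃, z₃) = (0.08, 2.025, 0.54) − 0.05·(0.96, 4.05, 4.32) = (0.032, 1.8225, 0.324)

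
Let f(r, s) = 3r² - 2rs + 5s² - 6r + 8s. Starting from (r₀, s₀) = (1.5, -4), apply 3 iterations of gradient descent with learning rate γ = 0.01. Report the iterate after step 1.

(1.39, -3.65)

∇f = (6r - 2s - 6, -2r + 10s + 8)
(r₁, s₁) = (1.5, -4) − 0.01·(11, -35) = (1.39, -3.65)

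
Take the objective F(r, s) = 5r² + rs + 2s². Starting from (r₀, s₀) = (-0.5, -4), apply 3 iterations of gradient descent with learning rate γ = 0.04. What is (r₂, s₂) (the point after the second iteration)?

∇F = (10r + s, r + 4s)
(r₁, s₁) = (-0.5, -4) − 0.04·(-9, -16.5) = (-0.14, -3.34)
(r₂, s₂) = (-0.14, -3.34) − 0.04·(-4.74, -13.5) = (0.0496, -2.8)

(0.0496, -2.8)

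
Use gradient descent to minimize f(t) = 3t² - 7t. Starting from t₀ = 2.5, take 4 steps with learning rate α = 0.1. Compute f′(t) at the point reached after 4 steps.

0.2048

f′(t) = 6t - 7
Step 1: f′(2.5) = 8; t₁ = 2.5 − 0.1·8 = 1.7
Step 2: f′(1.7) = 3.2; t₂ = 1.7 − 0.1·3.2 = 1.38
Step 3: f′(1.38) = 1.28; t₃ = 1.38 − 0.1·1.28 = 1.252
Step 4: f′(1.252) = 0.512; t₄ = 1.252 − 0.1·0.512 = 1.2008
f′(t) at (1.2008) = 0.2048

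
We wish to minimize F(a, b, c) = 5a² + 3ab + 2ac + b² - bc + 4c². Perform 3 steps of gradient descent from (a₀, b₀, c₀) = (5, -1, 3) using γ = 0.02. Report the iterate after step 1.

∇F = (10a + 3b + 2c, 3a + 2b - c, 2a - b + 8c)
(a₁, b₁, c₁) = (5, -1, 3) − 0.02·(53, 10, 35) = (3.94, -1.2, 2.3)

(3.94, -1.2, 2.3)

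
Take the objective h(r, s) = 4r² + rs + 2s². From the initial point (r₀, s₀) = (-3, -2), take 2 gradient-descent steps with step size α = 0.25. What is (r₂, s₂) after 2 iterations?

(-3.6875, -0.875)

∇h = (8r + s, r + 4s)
(r₁, s₁) = (-3, -2) − 0.25·(-26, -11) = (3.5, 0.75)
(r₂, s₂) = (3.5, 0.75) − 0.25·(28.75, 6.5) = (-3.6875, -0.875)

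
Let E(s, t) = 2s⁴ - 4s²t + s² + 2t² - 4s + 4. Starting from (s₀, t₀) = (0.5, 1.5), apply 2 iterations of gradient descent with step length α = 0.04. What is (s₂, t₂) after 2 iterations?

∇E = (8s³ - 8st + 2s - 4, -4s² + 4t)
(s₁, t₁) = (0.5, 1.5) − 0.04·(-8, 5) = (0.82, 1.3)
(s₂, t₂) = (0.82, 1.3) − 0.04·(-6.477056, 2.5104) = (1.07908224, 1.199584)

(1.07908224, 1.199584)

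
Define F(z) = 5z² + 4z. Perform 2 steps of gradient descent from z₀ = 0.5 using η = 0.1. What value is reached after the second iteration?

-0.4

F′(z) = 10z + 4
Step 1: F′(0.5) = 9; z₁ = 0.5 − 0.1·9 = -0.4
Step 2: F′(-0.4) = 0; z₂ = -0.4 − 0.1·0 = -0.4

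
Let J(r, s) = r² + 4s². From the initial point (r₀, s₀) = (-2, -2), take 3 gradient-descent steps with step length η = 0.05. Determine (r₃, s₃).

∇J = (2r, 8s)
Step 1: at (-2, -2), ∇J = (-4, -16) → (-2, -2) − 0.05·(-4, -16) = (-1.8, -1.2)
Step 2: at (-1.8, -1.2), ∇J = (-3.6, -9.6) → (-1.8, -1.2) − 0.05·(-3.6, -9.6) = (-1.62, -0.72)
Step 3: at (-1.62, -0.72), ∇J = (-3.24, -5.76) → (-1.62, -0.72) − 0.05·(-3.24, -5.76) = (-1.458, -0.432)

(-1.458, -0.432)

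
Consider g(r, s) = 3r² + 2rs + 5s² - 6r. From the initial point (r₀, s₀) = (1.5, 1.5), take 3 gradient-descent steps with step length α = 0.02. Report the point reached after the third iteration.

∇g = (6r + 2s - 6, 2r + 10s)
Step 1: at (1.5, 1.5), ∇g = (6, 18) → (1.5, 1.5) − 0.02·(6, 18) = (1.38, 1.14)
Step 2: at (1.38, 1.14), ∇g = (4.56, 14.16) → (1.38, 1.14) − 0.02·(4.56, 14.16) = (1.2888, 0.8568)
Step 3: at (1.2888, 0.8568), ∇g = (3.4464, 11.1456) → (1.2888, 0.8568) − 0.02·(3.4464, 11.1456) = (1.219872, 0.633888)

(1.219872, 0.633888)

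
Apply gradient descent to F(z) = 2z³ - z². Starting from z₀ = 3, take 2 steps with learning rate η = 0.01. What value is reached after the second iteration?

F′(z) = 6z² - 2z
z₁ = 3 − 0.01·48 = 2.52
z₂ = 2.52 − 0.01·33.0624 = 2.189376

2.189376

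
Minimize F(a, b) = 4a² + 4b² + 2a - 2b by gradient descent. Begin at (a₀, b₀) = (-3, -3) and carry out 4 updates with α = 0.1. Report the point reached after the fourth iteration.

∇F = (8a + 2, 8b - 2)
Step 1: at (-3, -3), ∇F = (-22, -26) → (-3, -3) − 0.1·(-22, -26) = (-0.8, -0.4)
Step 2: at (-0.8, -0.4), ∇F = (-4.4, -5.2) → (-0.8, -0.4) − 0.1·(-4.4, -5.2) = (-0.36, 0.12)
Step 3: at (-0.36, 0.12), ∇F = (-0.88, -1.04) → (-0.36, 0.12) − 0.1·(-0.88, -1.04) = (-0.272, 0.224)
Step 4: at (-0.272, 0.224), ∇F = (-0.176, -0.208) → (-0.272, 0.224) − 0.1·(-0.176, -0.208) = (-0.2544, 0.2448)

(-0.2544, 0.2448)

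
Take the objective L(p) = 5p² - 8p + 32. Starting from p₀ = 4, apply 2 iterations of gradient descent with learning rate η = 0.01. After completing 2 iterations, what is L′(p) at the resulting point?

L′(p) = 10p - 8
p₁ = 4 − 0.01·32 = 3.68
p₂ = 3.68 − 0.01·28.8 = 3.392
L′(p) at (3.392) = 25.92

25.92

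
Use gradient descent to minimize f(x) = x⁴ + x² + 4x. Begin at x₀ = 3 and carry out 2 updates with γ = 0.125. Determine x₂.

801.8046875

f′(x) = 4x³ + 2x + 4
Step 1: f′(3) = 118; x₁ = 3 − 0.125·118 = -11.75
Step 2: f′(-11.75) = -6508.4375; x₂ = -11.75 − 0.125·(-6508.4375) = 801.8046875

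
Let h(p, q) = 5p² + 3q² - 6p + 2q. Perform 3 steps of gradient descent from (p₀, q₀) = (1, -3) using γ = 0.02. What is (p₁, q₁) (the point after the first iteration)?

(0.92, -2.68)

∇h = (10p - 6, 6q + 2)
Step 1: at (1, -3), ∇h = (4, -16) → (1, -3) − 0.02·(4, -16) = (0.92, -2.68)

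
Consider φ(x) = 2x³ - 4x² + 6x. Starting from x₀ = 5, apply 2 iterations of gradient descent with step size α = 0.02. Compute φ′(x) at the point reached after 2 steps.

φ′(x) = 6x² - 8x + 6
x₁ = 5 − 0.02·116 = 2.68
x₂ = 2.68 − 0.02·27.6544 = 2.126912
φ′(x) at (2.126912) = 16.127231934464

16.127231934464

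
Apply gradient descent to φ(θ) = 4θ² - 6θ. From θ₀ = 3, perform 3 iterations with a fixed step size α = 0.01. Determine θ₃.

2.502048

φ′(θ) = 8θ - 6
Step 1: φ′(3) = 18; θ₁ = 3 − 0.01·18 = 2.82
Step 2: φ′(2.82) = 16.56; θ₂ = 2.82 − 0.01·16.56 = 2.6544
Step 3: φ′(2.6544) = 15.2352; θ₃ = 2.6544 − 0.01·15.2352 = 2.502048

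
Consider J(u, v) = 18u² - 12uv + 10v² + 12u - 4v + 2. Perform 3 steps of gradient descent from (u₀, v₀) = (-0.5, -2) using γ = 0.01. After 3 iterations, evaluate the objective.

∇J = (36u - 12v + 12, -12u + 20v - 4)
Step 1: at (-0.5, -2), ∇J = (18, -38) → (-0.5, -2) − 0.01·(18, -38) = (-0.68, -1.62)
Step 2: at (-0.68, -1.62), ∇J = (6.96, -28.24) → (-0.68, -1.62) − 0.01·(6.96, -28.24) = (-0.7496, -1.3376)
Step 3: at (-0.7496, -1.3376), ∇J = (1.0656, -21.7568) → (-0.7496, -1.3376) − 0.01·(1.0656, -21.7568) = (-0.760256, -1.120032)
J(-0.760256, -1.120032) = 10.087445571584

10.087445571584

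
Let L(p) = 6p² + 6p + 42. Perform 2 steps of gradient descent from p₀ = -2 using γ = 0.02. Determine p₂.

-1.3664

L′(p) = 12p + 6
Step 1: L′(-2) = -18; p₁ = -2 − 0.02·(-18) = -1.64
Step 2: L′(-1.64) = -13.68; p₂ = -1.64 − 0.02·(-13.68) = -1.3664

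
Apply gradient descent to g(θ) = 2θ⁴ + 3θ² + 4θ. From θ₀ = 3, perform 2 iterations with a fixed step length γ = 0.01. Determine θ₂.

g′(θ) = 8θ³ + 6θ + 4
Step 1: g′(3) = 238; θ₁ = 3 − 0.01·238 = 0.62
Step 2: g′(0.62) = 9.626624; θ₂ = 0.62 − 0.01·9.626624 = 0.52373376

0.52373376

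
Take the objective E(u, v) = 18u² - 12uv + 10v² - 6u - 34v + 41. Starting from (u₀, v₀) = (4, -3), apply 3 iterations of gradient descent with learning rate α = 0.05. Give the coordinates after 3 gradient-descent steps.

∇E = (36u - 12v - 6, -12u + 20v - 34)
(u₁, v₁) = (4, -3) − 0.05·(174, -142) = (-4.7, 4.1)
(u₂, v₂) = (-4.7, 4.1) − 0.05·(-224.4, 104.4) = (6.52, -1.12)
(u₃, v₃) = (6.52, -1.12) − 0.05·(242.16, -134.64) = (-5.588, 5.612)

(-5.588, 5.612)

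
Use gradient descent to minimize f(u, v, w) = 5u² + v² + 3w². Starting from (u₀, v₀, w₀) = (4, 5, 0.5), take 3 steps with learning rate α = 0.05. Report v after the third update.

3.645

∇f = (10u, 2v, 6w)
Step 1: at (4, 5, 0.5), ∇f = (40, 10, 3) → (4, 5, 0.5) − 0.05·(40, 10, 3) = (2, 4.5, 0.35)
Step 2: at (2, 4.5, 0.35), ∇f = (20, 9, 2.1) → (2, 4.5, 0.35) − 0.05·(20, 9, 2.1) = (1, 4.05, 0.245)
Step 3: at (1, 4.05, 0.245), ∇f = (10, 8.1, 1.47) → (1, 4.05, 0.245) − 0.05·(10, 8.1, 1.47) = (0.5, 3.645, 0.1715)
v = 3.645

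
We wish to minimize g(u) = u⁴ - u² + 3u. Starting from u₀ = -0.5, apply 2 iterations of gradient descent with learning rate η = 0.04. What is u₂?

g′(u) = 4u³ - 2u + 3
u₁ = -0.5 − 0.04·3.5 = -0.64
u₂ = -0.64 − 0.04·3.231424 = -0.76925696

-0.76925696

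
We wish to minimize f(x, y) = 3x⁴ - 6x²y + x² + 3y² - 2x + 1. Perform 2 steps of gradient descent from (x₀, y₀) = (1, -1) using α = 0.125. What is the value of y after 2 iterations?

3.125

∇f = (12x³ - 12xy + 2x - 2, -6x² + 6y)
Step 1: at (1, -1), ∇f = (24, -12) → (1, -1) − 0.125·(24, -12) = (-2, 0.5)
Step 2: at (-2, 0.5), ∇f = (-90, -21) → (-2, 0.5) − 0.125·(-90, -21) = (9.25, 3.125)
y = 3.125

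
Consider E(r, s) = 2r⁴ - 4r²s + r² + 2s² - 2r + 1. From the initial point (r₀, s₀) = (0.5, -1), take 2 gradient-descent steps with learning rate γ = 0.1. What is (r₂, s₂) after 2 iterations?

(0.2392, -0.296)

∇E = (8r³ - 8rs + 2r - 2, -4r² + 4s)
Step 1: at (0.5, -1), ∇E = (4, -5) → (0.5, -1) − 0.1·(4, -5) = (0.1, -0.5)
Step 2: at (0.1, -0.5), ∇E = (-1.392, -2.04) → (0.1, -0.5) − 0.1·(-1.392, -2.04) = (0.2392, -0.296)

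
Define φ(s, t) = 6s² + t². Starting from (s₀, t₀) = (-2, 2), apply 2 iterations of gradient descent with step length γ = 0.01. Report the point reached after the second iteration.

(-1.5488, 1.9208)

∇φ = (12s, 2t)
Step 1: at (-2, 2), ∇φ = (-24, 4) → (-2, 2) − 0.01·(-24, 4) = (-1.76, 1.96)
Step 2: at (-1.76, 1.96), ∇φ = (-21.12, 3.92) → (-1.76, 1.96) − 0.01·(-21.12, 3.92) = (-1.5488, 1.9208)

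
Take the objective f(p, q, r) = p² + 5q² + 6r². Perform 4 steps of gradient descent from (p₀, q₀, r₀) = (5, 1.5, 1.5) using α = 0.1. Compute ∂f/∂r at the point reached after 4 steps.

∇f = (2p, 10q, 12r)
(p₁, q₁, r₁) = (5, 1.5, 1.5) − 0.1·(10, 15, 18) = (4, 0, -0.3)
(p₂, q₂, r₂) = (4, 0, -0.3) − 0.1·(8, 0, -3.6) = (3.2, 0, 0.06)
(p₃, q₃, r₃) = (3.2, 0, 0.06) − 0.1·(6.4, 0, 0.72) = (2.56, 0, -0.012)
(p₄, q₄, r₄) = (2.56, 0, -0.012) − 0.1·(5.12, 0, -0.144) = (2.048, 0, 0.0024)
∂f/∂r at (2.048, 0, 0.0024) = 0.0288

0.0288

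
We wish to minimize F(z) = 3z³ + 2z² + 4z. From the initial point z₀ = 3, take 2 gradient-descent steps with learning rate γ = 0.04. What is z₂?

-1.177984

F′(z) = 9z² + 4z + 4
Step 1: F′(3) = 97; z₁ = 3 − 0.04·97 = -0.88
Step 2: F′(-0.88) = 7.4496; z₂ = -0.88 − 0.04·7.4496 = -1.177984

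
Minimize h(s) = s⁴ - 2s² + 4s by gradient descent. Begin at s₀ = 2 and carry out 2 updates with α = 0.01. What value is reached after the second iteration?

h′(s) = 4s³ - 4s + 4
s₁ = 2 − 0.01·28 = 1.72
s₂ = 1.72 − 0.01·17.473792 = 1.54526208

1.54526208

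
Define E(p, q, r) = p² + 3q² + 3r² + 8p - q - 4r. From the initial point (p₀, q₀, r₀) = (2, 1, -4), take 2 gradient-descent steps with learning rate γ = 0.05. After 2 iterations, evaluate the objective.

22.389675

∇E = (2p + 8, 6q - 1, 6r - 4)
Step 1: at (2, 1, -4), ∇E = (12, 5, -28) → (2, 1, -4) − 0.05·(12, 5, -28) = (1.4, 0.75, -2.6)
Step 2: at (1.4, 0.75, -2.6), ∇E = (10.8, 3.5, -19.6) → (1.4, 0.75, -2.6) − 0.05·(10.8, 3.5, -19.6) = (0.86, 0.575, -1.62)
E(0.86, 0.575, -1.62) = 22.389675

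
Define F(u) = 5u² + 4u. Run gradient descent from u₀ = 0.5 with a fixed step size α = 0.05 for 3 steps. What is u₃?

F′(u) = 10u + 4
Step 1: F′(0.5) = 9; u₁ = 0.5 − 0.05·9 = 0.05
Step 2: F′(0.05) = 4.5; u₂ = 0.05 − 0.05·4.5 = -0.175
Step 3: F′(-0.175) = 2.25; u₃ = -0.175 − 0.05·2.25 = -0.2875

-0.2875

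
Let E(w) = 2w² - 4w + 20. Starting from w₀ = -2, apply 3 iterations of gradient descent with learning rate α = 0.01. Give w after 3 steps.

-1.654208

E′(w) = 4w - 4
Step 1: E′(-2) = -12; w₁ = -2 − 0.01·(-12) = -1.88
Step 2: E′(-1.88) = -11.52; w₂ = -1.88 − 0.01·(-11.52) = -1.7648
Step 3: E′(-1.7648) = -11.0592; w₃ = -1.7648 − 0.01·(-11.0592) = -1.654208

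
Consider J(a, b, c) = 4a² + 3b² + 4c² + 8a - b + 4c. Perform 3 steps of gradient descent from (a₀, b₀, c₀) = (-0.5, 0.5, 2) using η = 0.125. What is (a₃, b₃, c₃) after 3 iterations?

∇J = (8a + 8, 6b - 1, 8c + 4)
Step 1: at (-0.5, 0.5, 2), ∇J = (4, 2, 20) → (-0.5, 0.5, 2) − 0.125·(4, 2, 20) = (-1, 0.25, -0.5)
Step 2: at (-1, 0.25, -0.5), ∇J = (0, 0.5, 0) → (-1, 0.25, -0.5) − 0.125·(0, 0.5, 0) = (-1, 0.1875, -0.5)
Step 3: at (-1, 0.1875, -0.5), ∇J = (0, 0.125, 0) → (-1, 0.1875, -0.5) − 0.125·(0, 0.125, 0) = (-1, 0.171875, -0.5)

(-1, 0.171875, -0.5)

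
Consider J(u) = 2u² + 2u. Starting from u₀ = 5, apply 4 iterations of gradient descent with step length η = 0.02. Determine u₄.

J′(u) = 4u + 2
u₁ = 5 − 0.02·22 = 4.56
u₂ = 4.56 − 0.02·20.24 = 4.1552
u₃ = 4.1552 − 0.02·18.6208 = 3.782784
u₄ = 3.782784 − 0.02·17.131136 = 3.44016128

3.44016128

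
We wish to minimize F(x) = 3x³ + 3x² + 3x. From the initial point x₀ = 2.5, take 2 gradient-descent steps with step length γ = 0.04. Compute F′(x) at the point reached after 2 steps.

F′(x) = 9x² + 6x + 3
Step 1: F′(2.5) = 74.25; x₁ = 2.5 − 0.04·74.25 = -0.47
Step 2: F′(-0.47) = 2.1681; x₂ = -0.47 − 0.04·2.1681 = -0.556724
F′(x) at (-0.556724) = 2.449130509584

2.449130509584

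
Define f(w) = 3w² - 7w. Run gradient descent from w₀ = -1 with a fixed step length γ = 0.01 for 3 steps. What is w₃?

f′(w) = 6w - 7
Step 1: f′(-1) = -13; w₁ = -1 − 0.01·(-13) = -0.87
Step 2: f′(-0.87) = -12.22; w₂ = -0.87 − 0.01·(-12.22) = -0.7478
Step 3: f′(-0.7478) = -11.4868; w₃ = -0.7478 − 0.01·(-11.4868) = -0.632932

-0.632932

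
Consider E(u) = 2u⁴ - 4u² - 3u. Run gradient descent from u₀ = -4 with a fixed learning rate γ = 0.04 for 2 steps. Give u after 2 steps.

-1130.26264576

E′(u) = 8u³ - 8u - 3
Step 1: E′(-4) = -483; u₁ = -4 − 0.04·(-483) = 15.32
Step 2: E′(15.32) = 28639.566144; u₂ = 15.32 − 0.04·28639.566144 = -1130.26264576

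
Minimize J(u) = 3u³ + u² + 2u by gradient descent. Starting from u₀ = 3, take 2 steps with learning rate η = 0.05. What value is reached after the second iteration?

-2.351125

J′(u) = 9u² + 2u + 2
Step 1: J′(3) = 89; u₁ = 3 − 0.05·89 = -1.45
Step 2: J′(-1.45) = 18.0225; u₂ = -1.45 − 0.05·18.0225 = -2.351125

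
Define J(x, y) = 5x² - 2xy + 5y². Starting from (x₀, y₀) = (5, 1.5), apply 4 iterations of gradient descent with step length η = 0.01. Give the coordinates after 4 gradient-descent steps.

∇J = (10x - 2y, -2x + 10y)
(x₁, y₁) = (5, 1.5) − 0.01·(47, 5) = (4.53, 1.45)
(x₂, y₂) = (4.53, 1.45) − 0.01·(42.4, 5.44) = (4.106, 1.3956)
(x₃, y₃) = (4.106, 1.3956) − 0.01·(38.2688, 5.744) = (3.723312, 1.33816)
(x₄, y₄) = (3.723312, 1.33816) − 0.01·(34.5568, 5.934976) = (3.377744, 1.27881024)

(3.377744, 1.27881024)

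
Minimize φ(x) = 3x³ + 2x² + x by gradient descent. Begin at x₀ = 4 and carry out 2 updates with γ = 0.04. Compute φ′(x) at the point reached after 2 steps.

φ′(x) = 9x² + 4x + 1
Step 1: φ′(4) = 161; x₁ = 4 − 0.04·161 = -2.44
Step 2: φ′(-2.44) = 44.8224; x₂ = -2.44 − 0.04·44.8224 = -4.232896
φ′(x) at (-4.232896) = 145.325092921344

145.325092921344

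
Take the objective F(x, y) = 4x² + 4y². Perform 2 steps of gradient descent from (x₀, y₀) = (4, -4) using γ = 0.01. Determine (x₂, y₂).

(3.3856, -3.3856)

∇F = (8x, 8y)
Step 1: at (4, -4), ∇F = (32, -32) → (4, -4) − 0.01·(32, -32) = (3.68, -3.68)
Step 2: at (3.68, -3.68), ∇F = (29.44, -29.44) → (3.68, -3.68) − 0.01·(29.44, -29.44) = (3.3856, -3.3856)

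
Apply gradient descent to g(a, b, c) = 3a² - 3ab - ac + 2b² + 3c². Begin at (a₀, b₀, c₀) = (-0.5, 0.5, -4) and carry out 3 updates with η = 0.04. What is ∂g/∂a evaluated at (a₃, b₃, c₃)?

∇g = (6a - 3b - c, -3a + 4b, -a + 6c)
(a₁, b₁, c₁) = (-0.5, 0.5, -4) − 0.04·(-0.5, 3.5, -23.5) = (-0.48, 0.36, -3.06)
(a₂, b₂, c₂) = (-0.48, 0.36, -3.06) − 0.04·(-0.9, 2.88, -17.88) = (-0.444, 0.2448, -2.3448)
(a₃, b₃, c₃) = (-0.444, 0.2448, -2.3448) − 0.04·(-1.0536, 2.3112, -13.6248) = (-0.401856, 0.152352, -1.799808)
∂g/∂a at (-0.401856, 0.152352, -1.799808) = -1.068384

-1.068384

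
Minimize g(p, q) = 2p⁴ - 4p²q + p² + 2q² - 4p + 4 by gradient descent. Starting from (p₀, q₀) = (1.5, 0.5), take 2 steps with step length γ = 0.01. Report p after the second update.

1.19752

∇g = (8p³ - 8pq + 2p - 4, -4p² + 4q)
(p₁, q₁) = (1.5, 0.5) − 0.01·(20, -7) = (1.3, 0.57)
(p₂, q₂) = (1.3, 0.57) − 0.01·(10.248, -4.48) = (1.19752, 0.6148)
p = 1.19752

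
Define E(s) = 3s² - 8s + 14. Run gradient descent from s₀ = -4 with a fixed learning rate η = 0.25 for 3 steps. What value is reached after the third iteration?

2

E′(s) = 6s - 8
Step 1: E′(-4) = -32; s₁ = -4 − 0.25·(-32) = 4
Step 2: E′(4) = 16; s₂ = 4 − 0.25·16 = 0
Step 3: E′(0) = -8; s₃ = 0 − 0.25·(-8) = 2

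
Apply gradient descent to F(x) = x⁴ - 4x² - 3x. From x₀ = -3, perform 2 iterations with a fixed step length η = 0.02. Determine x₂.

F′(x) = 4x³ - 8x - 3
Step 1: F′(-3) = -87; x₁ = -3 − 0.02·(-87) = -1.26
Step 2: F′(-1.26) = -0.921504; x₂ = -1.26 − 0.02·(-0.921504) = -1.24156992

-1.24156992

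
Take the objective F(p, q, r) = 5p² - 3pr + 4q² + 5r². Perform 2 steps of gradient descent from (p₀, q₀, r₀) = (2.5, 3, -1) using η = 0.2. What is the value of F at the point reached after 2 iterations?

265.6816

∇F = (10p - 3r, 8q, -3p + 10r)
(p₁, q₁, r₁) = (2.5, 3, -1) − 0.2·(28, 24, -17.5) = (-3.1, -1.8, 2.5)
(p₂, q₂, r₂) = (-3.1, -1.8, 2.5) − 0.2·(-38.5, -14.4, 34.3) = (4.6, 1.08, -4.36)
F(4.6, 1.08, -4.36) = 265.6816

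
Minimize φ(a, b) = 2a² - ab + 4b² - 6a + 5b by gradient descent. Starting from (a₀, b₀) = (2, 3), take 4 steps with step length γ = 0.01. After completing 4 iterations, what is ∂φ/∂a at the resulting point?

∇φ = (4a - b - 6, -a + 8b + 5)
(a₁, b₁) = (2, 3) − 0.01·(-1, 27) = (2.01, 2.73)
(a₂, b₂) = (2.01, 2.73) − 0.01·(-0.69, 24.83) = (2.0169, 2.4817)
(a₃, b₃) = (2.0169, 2.4817) − 0.01·(-0.4141, 22.8367) = (2.021041, 2.253333)
(a₄, b₄) = (2.021041, 2.253333) − 0.01·(-0.169169, 21.005623) = (2.02273269, 2.04327677)
∂φ/∂a at (2.02273269, 2.04327677) = 0.04765399

0.04765399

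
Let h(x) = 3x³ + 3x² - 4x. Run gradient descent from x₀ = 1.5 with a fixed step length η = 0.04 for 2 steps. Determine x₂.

h′(x) = 9x² + 6x - 4
x₁ = 1.5 − 0.04·25.25 = 0.49
x₂ = 0.49 − 0.04·1.1009 = 0.445964

0.445964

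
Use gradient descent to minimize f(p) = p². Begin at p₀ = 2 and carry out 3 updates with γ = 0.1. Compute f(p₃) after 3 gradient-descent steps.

f′(p) = 2p
p₁ = 2 − 0.1·4 = 1.6
p₂ = 1.6 − 0.1·3.2 = 1.28
p₃ = 1.28 − 0.1·2.56 = 1.024
f(1.024) = 1.048576

1.048576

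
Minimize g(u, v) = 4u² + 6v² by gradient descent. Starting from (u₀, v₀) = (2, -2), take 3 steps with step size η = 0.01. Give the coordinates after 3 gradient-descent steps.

(1.557376, -1.362944)

∇g = (8u, 12v)
Step 1: at (2, -2), ∇g = (16, -24) → (2, -2) − 0.01·(16, -24) = (1.84, -1.76)
Step 2: at (1.84, -1.76), ∇g = (14.72, -21.12) → (1.84, -1.76) − 0.01·(14.72, -21.12) = (1.6928, -1.5488)
Step 3: at (1.6928, -1.5488), ∇g = (13.5424, -18.5856) → (1.6928, -1.5488) − 0.01·(13.5424, -18.5856) = (1.557376, -1.362944)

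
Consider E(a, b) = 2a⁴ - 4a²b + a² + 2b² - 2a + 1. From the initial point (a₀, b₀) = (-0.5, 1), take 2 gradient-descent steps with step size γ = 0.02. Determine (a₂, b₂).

(-0.4952, 0.8848)

∇E = (8a³ - 8ab + 2a - 2, -4a² + 4b)
(a₁, b₁) = (-0.5, 1) − 0.02·(0, 3) = (-0.5, 0.94)
(a₂, b₂) = (-0.5, 0.94) − 0.02·(-0.24, 2.76) = (-0.4952, 0.8848)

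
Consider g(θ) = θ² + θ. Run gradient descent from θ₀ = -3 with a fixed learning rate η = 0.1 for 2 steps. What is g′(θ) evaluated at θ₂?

-3.2

g′(θ) = 2θ + 1
θ₁ = -3 − 0.1·(-5) = -2.5
θ₂ = -2.5 − 0.1·(-4) = -2.1
g′(θ) at (-2.1) = -3.2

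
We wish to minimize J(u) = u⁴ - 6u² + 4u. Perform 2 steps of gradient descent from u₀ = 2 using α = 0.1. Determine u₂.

1.1552

J′(u) = 4u³ - 12u + 4
u₁ = 2 − 0.1·12 = 0.8
u₂ = 0.8 − 0.1·(-3.552) = 1.1552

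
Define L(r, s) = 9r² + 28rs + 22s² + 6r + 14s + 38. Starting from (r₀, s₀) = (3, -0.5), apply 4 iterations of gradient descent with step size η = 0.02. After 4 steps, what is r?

∇L = (18r + 28s + 6, 28r + 44s + 14)
Step 1: at (3, -0.5), ∇L = (46, 76) → (3, -0.5) − 0.02·(46, 76) = (2.08, -2.02)
Step 2: at (2.08, -2.02), ∇L = (-13.12, -16.64) → (2.08, -2.02) − 0.02·(-13.12, -16.64) = (2.3424, -1.6872)
Step 3: at (2.3424, -1.6872), ∇L = (0.9216, 5.3504) → (2.3424, -1.6872) − 0.02·(0.9216, 5.3504) = (2.323968, -1.794208)
Step 4: at (2.323968, -1.794208), ∇L = (-2.4064, 0.125952) → (2.323968, -1.794208) − 0.02·(-2.4064, 0.125952) = (2.372096, -1.79672704)
r = 2.372096

2.372096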